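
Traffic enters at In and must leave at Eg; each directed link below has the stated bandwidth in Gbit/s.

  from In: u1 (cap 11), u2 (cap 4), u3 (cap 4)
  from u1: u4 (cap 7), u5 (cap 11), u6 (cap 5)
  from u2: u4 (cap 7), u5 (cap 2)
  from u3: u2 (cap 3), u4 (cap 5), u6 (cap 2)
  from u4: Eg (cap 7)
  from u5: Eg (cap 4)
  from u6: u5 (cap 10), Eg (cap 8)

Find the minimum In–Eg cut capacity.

18

Augment In→u1→u4→Eg: bottleneck 7, flow now 7.
Augment In→u1→u5→Eg: bottleneck 4, flow now 11.
Augment In→u3→u6→Eg: bottleneck 2, flow now 13.
Augment In→u2→u4→u1→u6→Eg: bottleneck 4, flow now 17. (uses reverse residual edge)
Augment In→u3→u4→u1→u6→Eg: bottleneck 1, flow now 18. (uses reverse residual edge)
No augmenting path remains; maximum flow = 18.
By max-flow min-cut, the minimum cut capacity equals the max flow.
In the residual graph, reachable from In: {In, u1, u2, u3, u4, u5}.
Min-cut edges: u1→u6 (5), u3→u6 (2), u4→Eg (7), u5→Eg (4); capacity 5 + 2 + 7 + 4 = 18.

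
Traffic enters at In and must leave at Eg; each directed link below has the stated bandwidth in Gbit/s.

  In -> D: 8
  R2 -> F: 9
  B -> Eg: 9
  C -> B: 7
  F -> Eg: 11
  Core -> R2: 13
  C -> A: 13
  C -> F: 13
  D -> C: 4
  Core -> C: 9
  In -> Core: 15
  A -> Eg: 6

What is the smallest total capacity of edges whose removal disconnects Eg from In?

Augment In→Core→C→B→Eg: bottleneck 7, flow now 7.
Augment In→Core→C→A→Eg: bottleneck 2, flow now 9.
Augment In→Core→R2→F→Eg: bottleneck 6, flow now 15.
Augment In→D→C→A→Eg: bottleneck 4, flow now 19.
No augmenting path remains; maximum flow = 19.
By max-flow min-cut, the minimum cut capacity equals the max flow.
In the residual graph, reachable from In: {In, D}.
Min-cut edges: In→Core (15), D→C (4); capacity 15 + 4 = 19.

19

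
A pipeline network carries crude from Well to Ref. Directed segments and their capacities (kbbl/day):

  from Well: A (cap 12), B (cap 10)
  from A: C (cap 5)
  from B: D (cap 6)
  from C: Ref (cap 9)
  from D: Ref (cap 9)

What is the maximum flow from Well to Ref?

Augment Well→A→C→Ref: bottleneck 5, flow now 5.
Augment Well→B→D→Ref: bottleneck 6, flow now 11.
No augmenting path remains; maximum flow = 11.
In the residual graph, reachable from Well: {Well, A, B}.
Min-cut edges: A→C (5), B→D (6); capacity 5 + 6 = 11.
This cut is saturated, so no flow can exceed 11.

11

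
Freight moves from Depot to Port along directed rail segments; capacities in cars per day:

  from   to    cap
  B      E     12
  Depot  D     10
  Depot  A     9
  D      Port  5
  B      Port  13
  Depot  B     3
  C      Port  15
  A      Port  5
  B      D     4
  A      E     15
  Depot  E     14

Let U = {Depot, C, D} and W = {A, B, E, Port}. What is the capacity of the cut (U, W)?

Edges leaving {Depot, C, D}: Depot→A (9), Depot→B (3), Depot→E (14), C→Port (15), D→Port (5).
Cut capacity = 9 + 3 + 14 + 15 + 5 = 46.

46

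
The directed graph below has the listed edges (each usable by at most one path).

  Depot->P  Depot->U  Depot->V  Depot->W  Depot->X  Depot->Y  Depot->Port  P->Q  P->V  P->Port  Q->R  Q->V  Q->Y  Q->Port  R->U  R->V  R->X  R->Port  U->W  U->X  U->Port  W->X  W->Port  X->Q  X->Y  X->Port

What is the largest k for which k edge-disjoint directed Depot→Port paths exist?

5

Assign every edge capacity 1; by Menger, the answer equals the max flow.
Path Depot→Port (+1); total 1.
Path Depot→P→Port (+1); total 2.
Path Depot→U→Port (+1); total 3.
Path Depot→W→Port (+1); total 4.
Path Depot→X→Port (+1); total 5.
No residual Depot→Port path; max flow = 5.
Certifying cut of size 5: {Depot→P, Depot→Port, Depot→U, Depot→W, Depot→X}.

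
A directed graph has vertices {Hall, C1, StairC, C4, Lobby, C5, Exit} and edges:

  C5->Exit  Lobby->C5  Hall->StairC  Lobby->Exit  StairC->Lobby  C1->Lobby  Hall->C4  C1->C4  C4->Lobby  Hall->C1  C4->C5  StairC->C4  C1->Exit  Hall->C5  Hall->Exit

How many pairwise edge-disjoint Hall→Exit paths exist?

4

Assign every edge capacity 1; by Menger, the answer equals the max flow.
Path Hall→Exit (+1); total 1.
Path Hall→C1→Exit (+1); total 2.
Path Hall→C5→Exit (+1); total 3.
Path Hall→StairC→Lobby→Exit (+1); total 4.
No residual Hall→Exit path; max flow = 4.
Certifying cut of size 4: {C5→Exit, Hall→C1, Hall→Exit, Lobby→Exit}.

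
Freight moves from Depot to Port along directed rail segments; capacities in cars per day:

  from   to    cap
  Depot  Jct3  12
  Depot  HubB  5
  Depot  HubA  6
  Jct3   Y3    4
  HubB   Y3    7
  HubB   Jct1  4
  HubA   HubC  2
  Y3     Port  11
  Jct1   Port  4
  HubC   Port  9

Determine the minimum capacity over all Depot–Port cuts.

Augment Depot→Jct3→Y3→Port: bottleneck 4, flow now 4.
Augment Depot→HubB→Y3→Port: bottleneck 5, flow now 9.
Augment Depot→HubA→HubC→Port: bottleneck 2, flow now 11.
No augmenting path remains; maximum flow = 11.
By max-flow min-cut, the minimum cut capacity equals the max flow.
In the residual graph, reachable from Depot: {Depot, Jct3, HubA}.
Min-cut edges: Depot→HubB (5), Jct3→Y3 (4), HubA→HubC (2); capacity 5 + 4 + 2 = 11.

11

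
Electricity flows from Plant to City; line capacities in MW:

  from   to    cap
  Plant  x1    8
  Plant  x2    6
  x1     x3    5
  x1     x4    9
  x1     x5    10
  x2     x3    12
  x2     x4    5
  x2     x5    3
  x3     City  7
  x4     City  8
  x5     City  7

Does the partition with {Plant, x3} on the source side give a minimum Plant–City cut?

Given cut capacity: 8 + 6 + 7 = 21.
Augment Plant→x1→x3→City: bottleneck 5, flow now 5.
Augment Plant→x1→x4→City: bottleneck 3, flow now 8.
Augment Plant→x2→x3→City: bottleneck 2, flow now 10.
Augment Plant→x2→x4→City: bottleneck 4, flow now 14.
No augmenting path remains; maximum flow = 14.
In the residual graph, reachable from Plant: {Plant}.
Min-cut edges: Plant→x1 (8), Plant→x2 (6); capacity 8 + 6 = 14.
Cut capacity 21 exceeds the max flow 14, so it is not minimum.

No — its capacity is 21, but the minimum cut has capacity 14.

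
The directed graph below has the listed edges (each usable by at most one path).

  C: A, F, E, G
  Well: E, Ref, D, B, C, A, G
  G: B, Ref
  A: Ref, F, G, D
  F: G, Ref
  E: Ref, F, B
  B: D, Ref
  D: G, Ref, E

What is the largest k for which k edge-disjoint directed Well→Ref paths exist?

Assign every edge capacity 1; by Menger, the answer equals the max flow.
Path Well→Ref (+1); total 1.
Path Well→A→Ref (+1); total 2.
Path Well→B→Ref (+1); total 3.
Path Well→D→Ref (+1); total 4.
Path Well→E→Ref (+1); total 5.
Path Well→G→Ref (+1); total 6.
Path Well→C→F→Ref (+1); total 7.
No residual Well→Ref path; max flow = 7.
Certifying cut of size 7: {Well→A, Well→B, Well→C, Well→D, Well→E, Well→G, Well→Ref}.

7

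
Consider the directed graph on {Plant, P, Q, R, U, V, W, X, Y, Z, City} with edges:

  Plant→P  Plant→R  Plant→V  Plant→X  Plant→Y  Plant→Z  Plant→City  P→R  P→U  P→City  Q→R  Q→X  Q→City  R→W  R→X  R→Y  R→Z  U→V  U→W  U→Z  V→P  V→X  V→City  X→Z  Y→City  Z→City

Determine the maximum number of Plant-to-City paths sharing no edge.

Assign every edge capacity 1; by Menger, the answer equals the max flow.
Path Plant→City (+1); total 1.
Path Plant→P→City (+1); total 2.
Path Plant→V→City (+1); total 3.
Path Plant→Y→City (+1); total 4.
Path Plant→Z→City (+1); total 5.
No residual Plant→City path; max flow = 5.
Certifying cut of size 5: {Plant→City, Plant→P, Plant→V, Y→City, Z→City}.

5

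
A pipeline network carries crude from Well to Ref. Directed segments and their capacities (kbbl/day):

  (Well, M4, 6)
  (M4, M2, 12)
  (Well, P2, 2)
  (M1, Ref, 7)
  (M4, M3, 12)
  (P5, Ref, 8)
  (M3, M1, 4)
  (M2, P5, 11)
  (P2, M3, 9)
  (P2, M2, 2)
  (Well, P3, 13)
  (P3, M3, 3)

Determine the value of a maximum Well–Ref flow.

Augment Well→M4→M3→M1→Ref: bottleneck 4, flow now 4.
Augment Well→M4→M2→P5→Ref: bottleneck 2, flow now 6.
Augment Well→P2→M2→P5→Ref: bottleneck 2, flow now 8.
Augment Well→P3→M3→M4→M2→P5→Ref: bottleneck 3, flow now 11. (uses reverse residual edge)
No augmenting path remains; maximum flow = 11.
In the residual graph, reachable from Well: {Well, P3}.
Min-cut edges: Well→M4 (6), Well→P2 (2), P3→M3 (3); capacity 6 + 2 + 3 = 11.
This cut is saturated, so no flow can exceed 11.

11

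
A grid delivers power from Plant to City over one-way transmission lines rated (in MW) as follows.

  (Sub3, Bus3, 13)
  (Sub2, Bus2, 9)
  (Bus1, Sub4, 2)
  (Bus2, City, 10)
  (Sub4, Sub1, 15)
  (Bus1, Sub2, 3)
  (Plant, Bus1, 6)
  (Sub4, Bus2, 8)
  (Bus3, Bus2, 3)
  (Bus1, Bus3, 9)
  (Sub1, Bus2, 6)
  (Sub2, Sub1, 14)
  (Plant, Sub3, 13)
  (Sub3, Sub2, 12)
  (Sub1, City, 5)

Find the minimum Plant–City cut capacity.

Augment Plant→Bus1→Bus3→Bus2→City: bottleneck 3, flow now 3.
Augment Plant→Bus1→Sub4→Bus2→City: bottleneck 2, flow now 5.
Augment Plant→Bus1→Sub2→Bus2→City: bottleneck 1, flow now 6.
Augment Plant→Sub3→Sub2→Bus2→City: bottleneck 4, flow now 10.
Augment Plant→Sub3→Sub2→Sub1→City: bottleneck 5, flow now 15.
No augmenting path remains; maximum flow = 15.
By max-flow min-cut, the minimum cut capacity equals the max flow.
In the residual graph, reachable from Plant: {Plant, Bus1, Sub3, Bus3, Sub4, Sub2, Bus2, Sub1}.
Min-cut edges: Bus2→City (10), Sub1→City (5); capacity 10 + 5 = 15.

15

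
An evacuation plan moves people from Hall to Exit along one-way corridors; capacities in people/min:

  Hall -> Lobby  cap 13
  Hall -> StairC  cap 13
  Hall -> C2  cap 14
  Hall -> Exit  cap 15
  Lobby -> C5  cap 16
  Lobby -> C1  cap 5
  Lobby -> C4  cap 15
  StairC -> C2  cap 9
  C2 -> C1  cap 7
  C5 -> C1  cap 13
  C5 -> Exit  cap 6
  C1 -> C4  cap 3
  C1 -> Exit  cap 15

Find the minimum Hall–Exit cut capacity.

Augment Hall→Exit: bottleneck 15, flow now 15.
Augment Hall→Lobby→C5→Exit: bottleneck 6, flow now 21.
Augment Hall→Lobby→C1→Exit: bottleneck 5, flow now 26.
Augment Hall→C2→C1→Exit: bottleneck 7, flow now 33.
Augment Hall→Lobby→C5→C1→Exit: bottleneck 2, flow now 35.
No augmenting path remains; maximum flow = 35.
By max-flow min-cut, the minimum cut capacity equals the max flow.
In the residual graph, reachable from Hall: {Hall, StairC, C2}.
Min-cut edges: Hall→Lobby (13), Hall→Exit (15), C2→C1 (7); capacity 13 + 15 + 7 = 35.

35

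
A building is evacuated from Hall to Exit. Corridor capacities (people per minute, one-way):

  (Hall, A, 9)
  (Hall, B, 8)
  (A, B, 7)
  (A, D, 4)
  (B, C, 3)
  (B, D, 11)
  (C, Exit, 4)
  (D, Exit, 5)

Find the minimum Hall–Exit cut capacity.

8

Augment Hall→A→D→Exit: bottleneck 4, flow now 4.
Augment Hall→B→C→Exit: bottleneck 3, flow now 7.
Augment Hall→B→D→Exit: bottleneck 1, flow now 8.
No augmenting path remains; maximum flow = 8.
By max-flow min-cut, the minimum cut capacity equals the max flow.
In the residual graph, reachable from Hall: {Hall, A, B, D}.
Min-cut edges: B→C (3), D→Exit (5); capacity 3 + 5 = 8.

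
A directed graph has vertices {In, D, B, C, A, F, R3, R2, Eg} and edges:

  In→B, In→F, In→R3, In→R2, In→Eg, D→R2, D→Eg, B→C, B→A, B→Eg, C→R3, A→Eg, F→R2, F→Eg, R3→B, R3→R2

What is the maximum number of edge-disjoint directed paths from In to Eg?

Assign every edge capacity 1; by Menger, the answer equals the max flow.
Path In→Eg (+1); total 1.
Path In→B→Eg (+1); total 2.
Path In→F→Eg (+1); total 3.
Path In→R3→B→A→Eg (+1); total 4.
No residual In→Eg path; max flow = 4.
Certifying cut of size 4: {In→B, In→Eg, In→F, In→R3}.

4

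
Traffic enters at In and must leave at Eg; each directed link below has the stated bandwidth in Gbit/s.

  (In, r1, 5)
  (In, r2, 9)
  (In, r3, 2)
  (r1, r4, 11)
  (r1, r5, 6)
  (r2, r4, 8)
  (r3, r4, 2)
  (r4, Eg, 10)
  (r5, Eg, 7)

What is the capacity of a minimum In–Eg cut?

Augment In→r1→r4→Eg: bottleneck 5, flow now 5.
Augment In→r2→r4→Eg: bottleneck 5, flow now 10.
Augment In→r2→r4→r1→r5→Eg: bottleneck 3, flow now 13. (uses reverse residual edge)
Augment In→r3→r4→r1→r5→Eg: bottleneck 2, flow now 15. (uses reverse residual edge)
No augmenting path remains; maximum flow = 15.
By max-flow min-cut, the minimum cut capacity equals the max flow.
In the residual graph, reachable from In: {In, r2}.
Min-cut edges: In→r1 (5), In→r3 (2), r2→r4 (8); capacity 5 + 2 + 8 = 15.

15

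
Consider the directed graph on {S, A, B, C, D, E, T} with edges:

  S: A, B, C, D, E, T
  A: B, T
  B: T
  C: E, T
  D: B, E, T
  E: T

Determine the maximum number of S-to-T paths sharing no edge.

6

Assign every edge capacity 1; by Menger, the answer equals the max flow.
Path S→T (+1); total 1.
Path S→A→T (+1); total 2.
Path S→B→T (+1); total 3.
Path S→C→T (+1); total 4.
Path S→D→T (+1); total 5.
Path S→E→T (+1); total 6.
No residual S→T path; max flow = 6.
Certifying cut of size 6: {S→A, S→B, S→C, S→D, S→E, S→T}.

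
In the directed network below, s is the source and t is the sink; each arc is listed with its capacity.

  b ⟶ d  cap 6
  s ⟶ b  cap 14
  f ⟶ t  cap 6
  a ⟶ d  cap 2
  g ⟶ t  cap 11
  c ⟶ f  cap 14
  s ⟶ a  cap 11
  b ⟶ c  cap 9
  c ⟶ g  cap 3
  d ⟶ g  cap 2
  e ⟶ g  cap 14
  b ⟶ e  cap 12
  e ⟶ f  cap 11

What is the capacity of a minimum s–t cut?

16

Augment s→a→d→g→t: bottleneck 2, flow now 2.
Augment s→b→c→f→t: bottleneck 6, flow now 8.
Augment s→b→c→g→t: bottleneck 3, flow now 11.
Augment s→b→e→g→t: bottleneck 5, flow now 16.
No augmenting path remains; maximum flow = 16.
By max-flow min-cut, the minimum cut capacity equals the max flow.
In the residual graph, reachable from s: {s, a}.
Min-cut edges: s→b (14), a→d (2); capacity 14 + 2 = 16.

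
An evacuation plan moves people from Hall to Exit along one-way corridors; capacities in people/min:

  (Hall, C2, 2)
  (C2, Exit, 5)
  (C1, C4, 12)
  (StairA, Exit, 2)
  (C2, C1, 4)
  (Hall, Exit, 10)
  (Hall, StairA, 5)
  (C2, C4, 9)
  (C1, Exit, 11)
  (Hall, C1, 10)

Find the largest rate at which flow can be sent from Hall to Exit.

24

Augment Hall→Exit: bottleneck 10, flow now 10.
Augment Hall→C1→Exit: bottleneck 10, flow now 20.
Augment Hall→C2→Exit: bottleneck 2, flow now 22.
Augment Hall→StairA→Exit: bottleneck 2, flow now 24.
No augmenting path remains; maximum flow = 24.
In the residual graph, reachable from Hall: {Hall, StairA}.
Min-cut edges: Hall→C1 (10), Hall→C2 (2), Hall→Exit (10), StairA→Exit (2); capacity 10 + 2 + 10 + 2 = 24.
This cut is saturated, so no flow can exceed 24.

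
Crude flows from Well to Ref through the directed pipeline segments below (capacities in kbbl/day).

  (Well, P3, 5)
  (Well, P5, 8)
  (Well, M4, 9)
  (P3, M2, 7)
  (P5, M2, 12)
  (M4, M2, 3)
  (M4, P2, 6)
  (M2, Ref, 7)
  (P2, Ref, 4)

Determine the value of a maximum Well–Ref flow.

Augment Well→P3→M2→Ref: bottleneck 5, flow now 5.
Augment Well→P5→M2→Ref: bottleneck 2, flow now 7.
Augment Well→M4→P2→Ref: bottleneck 4, flow now 11.
No augmenting path remains; maximum flow = 11.
In the residual graph, reachable from Well: {Well, P3, P5, M4, M2, P2}.
Min-cut edges: M2→Ref (7), P2→Ref (4); capacity 7 + 4 = 11.
This cut is saturated, so no flow can exceed 11.

11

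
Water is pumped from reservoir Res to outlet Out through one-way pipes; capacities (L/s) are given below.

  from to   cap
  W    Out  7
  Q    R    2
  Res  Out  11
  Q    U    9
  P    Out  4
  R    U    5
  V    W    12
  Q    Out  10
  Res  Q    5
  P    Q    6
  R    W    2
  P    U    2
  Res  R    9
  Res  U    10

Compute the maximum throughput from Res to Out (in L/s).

18

Augment Res→Out: bottleneck 11, flow now 11.
Augment Res→Q→Out: bottleneck 5, flow now 16.
Augment Res→R→W→Out: bottleneck 2, flow now 18.
No augmenting path remains; maximum flow = 18.
In the residual graph, reachable from Res: {Res, R, U}.
Min-cut edges: Res→Q (5), Res→Out (11), R→W (2); capacity 5 + 11 + 2 = 18.
This cut is saturated, so no flow can exceed 18.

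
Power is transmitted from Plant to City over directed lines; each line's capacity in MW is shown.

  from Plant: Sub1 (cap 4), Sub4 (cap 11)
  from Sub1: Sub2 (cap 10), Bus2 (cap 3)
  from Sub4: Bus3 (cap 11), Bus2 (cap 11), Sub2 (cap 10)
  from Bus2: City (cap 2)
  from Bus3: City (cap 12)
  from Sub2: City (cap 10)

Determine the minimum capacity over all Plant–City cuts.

Augment Plant→Sub1→Bus2→City: bottleneck 2, flow now 2.
Augment Plant→Sub1→Sub2→City: bottleneck 2, flow now 4.
Augment Plant→Sub4→Bus3→City: bottleneck 11, flow now 15.
No augmenting path remains; maximum flow = 15.
By max-flow min-cut, the minimum cut capacity equals the max flow.
In the residual graph, reachable from Plant: {Plant}.
Min-cut edges: Plant→Sub1 (4), Plant→Sub4 (11); capacity 4 + 11 = 15.

15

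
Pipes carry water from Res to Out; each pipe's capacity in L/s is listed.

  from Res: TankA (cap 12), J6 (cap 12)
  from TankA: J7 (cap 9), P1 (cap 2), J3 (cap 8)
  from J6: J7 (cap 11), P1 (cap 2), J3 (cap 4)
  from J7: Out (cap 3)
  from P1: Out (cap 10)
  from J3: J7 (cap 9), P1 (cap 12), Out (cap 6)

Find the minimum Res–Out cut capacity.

Augment Res→TankA→J7→Out: bottleneck 3, flow now 3.
Augment Res→TankA→P1→Out: bottleneck 2, flow now 5.
Augment Res→TankA→J3→Out: bottleneck 6, flow now 11.
Augment Res→J6→P1→Out: bottleneck 2, flow now 13.
Augment Res→TankA→J3→P1→Out: bottleneck 1, flow now 14.
Augment Res→J6→J3→P1→Out: bottleneck 4, flow now 18.
Augment Res→J6→J7→TankA→J3→P1→Out: bottleneck 1, flow now 19. (uses reverse residual edge)
No augmenting path remains; maximum flow = 19.
By max-flow min-cut, the minimum cut capacity equals the max flow.
In the residual graph, reachable from Res: {Res, TankA, J6, J7}.
Min-cut edges: TankA→P1 (2), TankA→J3 (8), J6→P1 (2), J6→J3 (4), J7→Out (3); capacity 2 + 8 + 2 + 4 + 3 = 19.

19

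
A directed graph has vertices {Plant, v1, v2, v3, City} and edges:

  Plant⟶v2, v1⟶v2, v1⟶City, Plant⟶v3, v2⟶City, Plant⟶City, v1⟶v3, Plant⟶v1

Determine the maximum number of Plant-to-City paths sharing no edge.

3

Assign every edge capacity 1; by Menger, the answer equals the max flow.
Path Plant→City (+1); total 1.
Path Plant→v1→City (+1); total 2.
Path Plant→v2→City (+1); total 3.
No residual Plant→City path; max flow = 3.
Certifying cut of size 3: {Plant→City, Plant→v1, Plant→v2}.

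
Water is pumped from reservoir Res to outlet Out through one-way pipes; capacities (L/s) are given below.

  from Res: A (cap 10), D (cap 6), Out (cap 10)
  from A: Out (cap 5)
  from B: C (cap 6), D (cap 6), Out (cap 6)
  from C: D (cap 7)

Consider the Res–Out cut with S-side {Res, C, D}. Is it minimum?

Given cut capacity: 10 + 10 = 20.
Augment Res→Out: bottleneck 10, flow now 10.
Augment Res→A→Out: bottleneck 5, flow now 15.
No augmenting path remains; maximum flow = 15.
In the residual graph, reachable from Res: {Res, A, D}.
Min-cut edges: Res→Out (10), A→Out (5); capacity 10 + 5 = 15.
Cut capacity 20 exceeds the max flow 15, so it is not minimum.

No — its capacity is 20, but the minimum cut has capacity 15.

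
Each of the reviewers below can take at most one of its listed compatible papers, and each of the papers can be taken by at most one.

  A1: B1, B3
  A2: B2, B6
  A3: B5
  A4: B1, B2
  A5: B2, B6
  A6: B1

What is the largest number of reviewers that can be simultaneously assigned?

5

Unit-capacity flow: source→left, listed edges, right→sink; max matching = max flow.
Augmenting path A1→B1 (+1); matched 1.
Augmenting path A2→B2 (+1); matched 2.
Augmenting path A3→B5 (+1); matched 3.
Augmenting path A5→B6 (+1); matched 4.
Augmenting path A4→B1→A1→B3 (+1); matched 5.
No augmenting path remains; maximum matching = 5.
König certificate: {A1, A3, B1, B2, B6} is a vertex cover of size 5 (every listed pair touches it), so no matching can be larger.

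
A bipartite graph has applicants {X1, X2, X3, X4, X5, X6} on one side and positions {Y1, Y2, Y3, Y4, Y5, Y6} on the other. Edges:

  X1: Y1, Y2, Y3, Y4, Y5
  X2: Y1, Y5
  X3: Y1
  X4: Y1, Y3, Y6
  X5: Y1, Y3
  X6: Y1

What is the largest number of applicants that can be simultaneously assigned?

5

Unit-capacity flow: source→left, listed edges, right→sink; max matching = max flow.
Augmenting path X1→Y1 (+1); matched 1.
Augmenting path X2→Y5 (+1); matched 2.
Augmenting path X4→Y3 (+1); matched 3.
Augmenting path X3→Y1→X1→Y2 (+1); matched 4.
Augmenting path X5→Y3→X4→Y6 (+1); matched 5.
No augmenting path remains; maximum matching = 5.
König certificate: {X1, X2, X4, X5, Y1} is a vertex cover of size 5 (every listed pair touches it), so no matching can be larger.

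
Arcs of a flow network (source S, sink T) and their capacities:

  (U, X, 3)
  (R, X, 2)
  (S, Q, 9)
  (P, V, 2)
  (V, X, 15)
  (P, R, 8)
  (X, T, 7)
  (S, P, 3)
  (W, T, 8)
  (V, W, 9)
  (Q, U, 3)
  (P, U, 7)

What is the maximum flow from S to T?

Augment S→P→R→X→T: bottleneck 2, flow now 2.
Augment S→P→U→X→T: bottleneck 1, flow now 3.
Augment S→Q→U→X→T: bottleneck 2, flow now 5.
Augment S→Q→U→P→V→W→T: bottleneck 1, flow now 6. (uses reverse residual edge)
No augmenting path remains; maximum flow = 6.
In the residual graph, reachable from S: {S, Q}.
Min-cut edges: S→P (3), Q→U (3); capacity 3 + 3 = 6.
This cut is saturated, so no flow can exceed 6.

6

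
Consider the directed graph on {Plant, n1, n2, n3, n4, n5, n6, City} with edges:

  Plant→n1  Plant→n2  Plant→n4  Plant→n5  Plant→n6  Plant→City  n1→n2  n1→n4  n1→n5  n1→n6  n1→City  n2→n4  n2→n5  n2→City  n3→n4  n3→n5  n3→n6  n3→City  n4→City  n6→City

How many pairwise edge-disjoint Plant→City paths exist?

Assign every edge capacity 1; by Menger, the answer equals the max flow.
Path Plant→City (+1); total 1.
Path Plant→n1→City (+1); total 2.
Path Plant→n2→City (+1); total 3.
Path Plant→n4→City (+1); total 4.
Path Plant→n6→City (+1); total 5.
No residual Plant→City path; max flow = 5.
Certifying cut of size 5: {Plant→City, Plant→n1, Plant→n2, Plant→n4, Plant→n6}.

5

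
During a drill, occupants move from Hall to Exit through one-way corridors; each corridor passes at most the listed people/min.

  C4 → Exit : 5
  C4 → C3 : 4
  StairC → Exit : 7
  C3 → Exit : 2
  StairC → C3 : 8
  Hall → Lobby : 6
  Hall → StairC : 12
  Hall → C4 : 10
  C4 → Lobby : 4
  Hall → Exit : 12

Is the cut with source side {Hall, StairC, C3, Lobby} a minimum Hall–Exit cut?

Given cut capacity: 10 + 12 + 7 + 2 = 31.
Augment Hall→Exit: bottleneck 12, flow now 12.
Augment Hall→C4→Exit: bottleneck 5, flow now 17.
Augment Hall→StairC→Exit: bottleneck 7, flow now 24.
Augment Hall→C4→C3→Exit: bottleneck 2, flow now 26.
No augmenting path remains; maximum flow = 26.
In the residual graph, reachable from Hall: {Hall, C4, StairC, C3, Lobby}.
Min-cut edges: Hall→Exit (12), C4→Exit (5), StairC→Exit (7), C3→Exit (2); capacity 12 + 5 + 7 + 2 = 26.
Cut capacity 31 exceeds the max flow 26, so it is not minimum.

No — its capacity is 31, but the minimum cut has capacity 26.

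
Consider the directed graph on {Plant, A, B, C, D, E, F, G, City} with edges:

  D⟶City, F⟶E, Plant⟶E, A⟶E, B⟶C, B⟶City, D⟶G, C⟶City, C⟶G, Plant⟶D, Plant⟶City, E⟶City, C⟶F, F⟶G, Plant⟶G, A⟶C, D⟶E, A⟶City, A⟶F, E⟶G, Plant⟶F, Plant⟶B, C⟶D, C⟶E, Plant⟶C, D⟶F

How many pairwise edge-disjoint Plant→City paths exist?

Assign every edge capacity 1; by Menger, the answer equals the max flow.
Path Plant→City (+1); total 1.
Path Plant→B→City (+1); total 2.
Path Plant→C→City (+1); total 3.
Path Plant→D→City (+1); total 4.
Path Plant→E→City (+1); total 5.
No residual Plant→City path; max flow = 5.
Certifying cut of size 5: {E→City, Plant→B, Plant→C, Plant→City, Plant→D}.

5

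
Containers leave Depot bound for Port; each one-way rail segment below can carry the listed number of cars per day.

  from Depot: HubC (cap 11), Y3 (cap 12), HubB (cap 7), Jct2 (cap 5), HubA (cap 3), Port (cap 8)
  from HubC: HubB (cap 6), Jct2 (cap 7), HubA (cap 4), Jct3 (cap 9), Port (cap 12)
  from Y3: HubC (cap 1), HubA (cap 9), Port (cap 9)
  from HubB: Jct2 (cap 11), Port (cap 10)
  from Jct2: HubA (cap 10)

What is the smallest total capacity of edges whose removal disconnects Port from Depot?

Augment Depot→Port: bottleneck 8, flow now 8.
Augment Depot→HubC→Port: bottleneck 11, flow now 19.
Augment Depot→Y3→Port: bottleneck 9, flow now 28.
Augment Depot→HubB→Port: bottleneck 7, flow now 35.
Augment Depot→Y3→HubC→Port: bottleneck 1, flow now 36.
No augmenting path remains; maximum flow = 36.
By max-flow min-cut, the minimum cut capacity equals the max flow.
In the residual graph, reachable from Depot: {Depot, Y3, Jct2, HubA}.
Min-cut edges: Depot→HubC (11), Depot→HubB (7), Depot→Port (8), Y3→HubC (1), Y3→Port (9); capacity 11 + 7 + 8 + 1 + 9 = 36.

36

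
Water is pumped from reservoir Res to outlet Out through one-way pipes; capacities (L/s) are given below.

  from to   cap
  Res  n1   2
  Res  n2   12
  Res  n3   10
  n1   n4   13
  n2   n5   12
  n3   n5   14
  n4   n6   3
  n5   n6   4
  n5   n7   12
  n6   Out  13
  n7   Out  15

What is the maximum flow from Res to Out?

18

Augment Res→n1→n4→n6→Out: bottleneck 2, flow now 2.
Augment Res→n2→n5→n6→Out: bottleneck 4, flow now 6.
Augment Res→n2→n5→n7→Out: bottleneck 8, flow now 14.
Augment Res→n3→n5→n7→Out: bottleneck 4, flow now 18.
No augmenting path remains; maximum flow = 18.
In the residual graph, reachable from Res: {Res, n2, n3, n5}.
Min-cut edges: Res→n1 (2), n5→n6 (4), n5→n7 (12); capacity 2 + 4 + 12 = 18.
This cut is saturated, so no flow can exceed 18.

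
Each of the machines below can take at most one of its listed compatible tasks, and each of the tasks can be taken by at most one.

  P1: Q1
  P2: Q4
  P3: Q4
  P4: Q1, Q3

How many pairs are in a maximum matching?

3

Unit-capacity flow: source→left, listed edges, right→sink; max matching = max flow.
Augmenting path P1→Q1 (+1); matched 1.
Augmenting path P2→Q4 (+1); matched 2.
Augmenting path P4→Q3 (+1); matched 3.
No augmenting path remains; maximum matching = 3.
König certificate: {P1, P4, Q4} is a vertex cover of size 3 (every listed pair touches it), so no matching can be larger.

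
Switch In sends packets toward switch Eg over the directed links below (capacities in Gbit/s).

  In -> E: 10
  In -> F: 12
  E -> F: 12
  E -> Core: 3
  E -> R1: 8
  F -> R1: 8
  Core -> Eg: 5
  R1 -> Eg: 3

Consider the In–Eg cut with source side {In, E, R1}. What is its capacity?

Edges leaving {In, E, R1}: In→F (12), E→F (12), E→Core (3), R1→Eg (3).
Cut capacity = 12 + 12 + 3 + 3 = 30.

30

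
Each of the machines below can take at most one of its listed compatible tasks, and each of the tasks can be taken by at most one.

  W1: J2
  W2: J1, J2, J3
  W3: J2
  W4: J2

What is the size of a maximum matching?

2

Unit-capacity flow: source→left, listed edges, right→sink; max matching = max flow.
Augmenting path W1→J2 (+1); matched 1.
Augmenting path W2→J1 (+1); matched 2.
No augmenting path remains; maximum matching = 2.
König certificate: {W2, J2} is a vertex cover of size 2 (every listed pair touches it), so no matching can be larger.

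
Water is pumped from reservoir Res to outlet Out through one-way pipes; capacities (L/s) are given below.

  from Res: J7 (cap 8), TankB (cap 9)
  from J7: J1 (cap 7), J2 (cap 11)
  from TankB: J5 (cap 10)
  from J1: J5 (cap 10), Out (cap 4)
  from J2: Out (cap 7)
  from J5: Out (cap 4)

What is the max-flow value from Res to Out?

12

Augment Res→J7→J1→Out: bottleneck 4, flow now 4.
Augment Res→J7→J2→Out: bottleneck 4, flow now 8.
Augment Res→TankB→J5→Out: bottleneck 4, flow now 12.
No augmenting path remains; maximum flow = 12.
In the residual graph, reachable from Res: {Res, TankB, J5}.
Min-cut edges: Res→J7 (8), J5→Out (4); capacity 8 + 4 = 12.
This cut is saturated, so no flow can exceed 12.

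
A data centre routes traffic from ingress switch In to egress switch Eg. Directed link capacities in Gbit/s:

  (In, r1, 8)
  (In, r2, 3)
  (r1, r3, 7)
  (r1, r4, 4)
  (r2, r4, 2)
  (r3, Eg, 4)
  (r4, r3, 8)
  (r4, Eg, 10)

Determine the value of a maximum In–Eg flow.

Augment In→r1→r3→Eg: bottleneck 4, flow now 4.
Augment In→r1→r4→Eg: bottleneck 4, flow now 8.
Augment In→r2→r4→Eg: bottleneck 2, flow now 10.
No augmenting path remains; maximum flow = 10.
In the residual graph, reachable from In: {In, r2}.
Min-cut edges: In→r1 (8), r2→r4 (2); capacity 8 + 2 = 10.
This cut is saturated, so no flow can exceed 10.

10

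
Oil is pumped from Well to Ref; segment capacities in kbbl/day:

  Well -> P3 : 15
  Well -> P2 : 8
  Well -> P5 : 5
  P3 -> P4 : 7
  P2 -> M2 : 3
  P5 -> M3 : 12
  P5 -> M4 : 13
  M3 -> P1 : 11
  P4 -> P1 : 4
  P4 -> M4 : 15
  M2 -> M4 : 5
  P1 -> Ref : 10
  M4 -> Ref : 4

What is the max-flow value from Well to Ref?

Augment Well→P5→M4→Ref: bottleneck 4, flow now 4.
Augment Well→P3→P4→P1→Ref: bottleneck 4, flow now 8.
Augment Well→P5→M3→P1→Ref: bottleneck 1, flow now 9.
Augment Well→P3→P4→M4→P5→M3→P1→Ref: bottleneck 3, flow now 12. (uses reverse residual edge)
Augment Well→P2→M2→M4→P5→M3→P1→Ref: bottleneck 1, flow now 13. (uses reverse residual edge)
No augmenting path remains; maximum flow = 13.
In the residual graph, reachable from Well: {Well, P3, P2, P4, M2, M4}.
Min-cut edges: Well→P5 (5), P4→P1 (4), M4→Ref (4); capacity 5 + 4 + 4 = 13.
This cut is saturated, so no flow can exceed 13.

13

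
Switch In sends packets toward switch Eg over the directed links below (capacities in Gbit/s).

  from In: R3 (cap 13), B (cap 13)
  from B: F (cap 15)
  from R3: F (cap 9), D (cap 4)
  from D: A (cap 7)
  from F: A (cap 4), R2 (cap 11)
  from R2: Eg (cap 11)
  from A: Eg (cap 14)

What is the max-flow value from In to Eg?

19

Augment In→B→F→R2→Eg: bottleneck 11, flow now 11.
Augment In→B→F→A→Eg: bottleneck 2, flow now 13.
Augment In→R3→D→A→Eg: bottleneck 4, flow now 17.
Augment In→R3→F→A→Eg: bottleneck 2, flow now 19.
No augmenting path remains; maximum flow = 19.
In the residual graph, reachable from In: {In, B, R3, F}.
Min-cut edges: R3→D (4), F→R2 (11), F→A (4); capacity 4 + 11 + 4 = 19.
This cut is saturated, so no flow can exceed 19.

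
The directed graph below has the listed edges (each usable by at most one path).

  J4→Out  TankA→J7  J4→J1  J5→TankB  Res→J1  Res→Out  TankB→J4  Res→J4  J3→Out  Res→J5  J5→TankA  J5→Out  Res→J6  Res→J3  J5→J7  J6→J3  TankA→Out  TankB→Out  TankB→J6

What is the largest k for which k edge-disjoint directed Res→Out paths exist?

4

Assign every edge capacity 1; by Menger, the answer equals the max flow.
Path Res→Out (+1); total 1.
Path Res→J5→Out (+1); total 2.
Path Res→J4→Out (+1); total 3.
Path Res→J3→Out (+1); total 4.
No residual Res→Out path; max flow = 4.
Certifying cut of size 4: {J3→Out, Res→J4, Res→J5, Res→Out}.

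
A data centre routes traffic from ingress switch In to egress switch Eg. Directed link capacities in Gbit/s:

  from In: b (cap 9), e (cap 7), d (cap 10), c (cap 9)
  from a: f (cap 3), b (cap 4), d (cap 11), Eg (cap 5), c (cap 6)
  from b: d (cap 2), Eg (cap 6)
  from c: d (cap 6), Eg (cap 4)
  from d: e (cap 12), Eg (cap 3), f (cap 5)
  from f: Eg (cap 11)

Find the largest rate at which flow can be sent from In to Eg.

18

Augment In→b→Eg: bottleneck 6, flow now 6.
Augment In→c→Eg: bottleneck 4, flow now 10.
Augment In→d→Eg: bottleneck 3, flow now 13.
Augment In→d→f→Eg: bottleneck 5, flow now 18.
No augmenting path remains; maximum flow = 18.
In the residual graph, reachable from In: {In, b, c, d, e}.
Min-cut edges: b→Eg (6), c→Eg (4), d→f (5), d→Eg (3); capacity 6 + 4 + 5 + 3 = 18.
This cut is saturated, so no flow can exceed 18.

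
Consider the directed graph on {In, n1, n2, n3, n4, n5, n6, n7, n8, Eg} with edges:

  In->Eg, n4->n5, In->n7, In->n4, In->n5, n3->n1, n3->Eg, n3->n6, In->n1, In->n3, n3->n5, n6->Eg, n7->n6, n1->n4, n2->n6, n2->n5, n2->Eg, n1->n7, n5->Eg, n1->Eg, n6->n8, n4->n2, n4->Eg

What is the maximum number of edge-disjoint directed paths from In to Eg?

6

Assign every edge capacity 1; by Menger, the answer equals the max flow.
Path In→Eg (+1); total 1.
Path In→n1→Eg (+1); total 2.
Path In→n3→Eg (+1); total 3.
Path In→n4→Eg (+1); total 4.
Path In→n5→Eg (+1); total 5.
Path In→n7→n6→Eg (+1); total 6.
No residual In→Eg path; max flow = 6.
Certifying cut of size 6: {In→Eg, In→n1, In→n3, In→n4, In→n5, In→n7}.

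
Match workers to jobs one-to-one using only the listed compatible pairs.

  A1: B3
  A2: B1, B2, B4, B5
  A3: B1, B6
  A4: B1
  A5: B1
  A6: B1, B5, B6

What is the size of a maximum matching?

Unit-capacity flow: source→left, listed edges, right→sink; max matching = max flow.
Augmenting path A1→B3 (+1); matched 1.
Augmenting path A2→B1 (+1); matched 2.
Augmenting path A3→B6 (+1); matched 3.
Augmenting path A6→B5 (+1); matched 4.
Augmenting path A4→B1→A2→B2 (+1); matched 5.
No augmenting path remains; maximum matching = 5.
König certificate: {A1, A2, A3, A6, B1} is a vertex cover of size 5 (every listed pair touches it), so no matching can be larger.

5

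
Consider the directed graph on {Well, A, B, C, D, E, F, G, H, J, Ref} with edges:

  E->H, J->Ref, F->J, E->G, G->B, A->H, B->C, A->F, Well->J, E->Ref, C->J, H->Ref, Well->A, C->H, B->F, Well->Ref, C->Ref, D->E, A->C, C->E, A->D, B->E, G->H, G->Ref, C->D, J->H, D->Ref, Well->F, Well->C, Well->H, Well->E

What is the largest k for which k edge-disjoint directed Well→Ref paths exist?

Assign every edge capacity 1; by Menger, the answer equals the max flow.
Path Well→Ref (+1); total 1.
Path Well→C→Ref (+1); total 2.
Path Well→E→Ref (+1); total 3.
Path Well→H→Ref (+1); total 4.
Path Well→J→Ref (+1); total 5.
Path Well→A→D→Ref (+1); total 6.
No residual Well→Ref path; max flow = 6.
Certifying cut of size 6: {H→Ref, J→Ref, Well→A, Well→C, Well→E, Well→Ref}.

6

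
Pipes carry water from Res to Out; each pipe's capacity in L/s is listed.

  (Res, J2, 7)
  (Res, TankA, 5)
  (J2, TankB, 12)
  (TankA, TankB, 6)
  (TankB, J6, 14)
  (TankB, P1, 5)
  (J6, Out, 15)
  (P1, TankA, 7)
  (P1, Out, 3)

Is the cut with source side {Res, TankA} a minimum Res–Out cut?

Given cut capacity: 7 + 6 = 13.
Augment Res→J2→TankB→J6→Out: bottleneck 7, flow now 7.
Augment Res→TankA→TankB→J6→Out: bottleneck 5, flow now 12.
No augmenting path remains; maximum flow = 12.
In the residual graph, reachable from Res: {Res}.
Min-cut edges: Res→J2 (7), Res→TankA (5); capacity 7 + 5 = 12.
Cut capacity 13 exceeds the max flow 12, so it is not minimum.

No — its capacity is 13, but the minimum cut has capacity 12.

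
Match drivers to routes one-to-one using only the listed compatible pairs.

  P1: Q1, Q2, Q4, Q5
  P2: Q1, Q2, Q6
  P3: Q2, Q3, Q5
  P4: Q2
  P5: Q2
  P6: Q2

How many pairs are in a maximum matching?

Unit-capacity flow: source→left, listed edges, right→sink; max matching = max flow.
Augmenting path P1→Q1 (+1); matched 1.
Augmenting path P2→Q2 (+1); matched 2.
Augmenting path P3→Q3 (+1); matched 3.
Augmenting path P4→Q2→P2→Q6 (+1); matched 4.
No augmenting path remains; maximum matching = 4.
König certificate: {P1, P2, P3, Q2} is a vertex cover of size 4 (every listed pair touches it), so no matching can be larger.

4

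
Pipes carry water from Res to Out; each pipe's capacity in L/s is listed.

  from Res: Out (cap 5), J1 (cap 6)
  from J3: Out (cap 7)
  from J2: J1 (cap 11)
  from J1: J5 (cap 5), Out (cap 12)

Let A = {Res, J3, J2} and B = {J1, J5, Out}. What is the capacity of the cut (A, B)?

29

Edges leaving {Res, J3, J2}: Res→J1 (6), Res→Out (5), J3→Out (7), J2→J1 (11).
Cut capacity = 6 + 5 + 7 + 11 = 29.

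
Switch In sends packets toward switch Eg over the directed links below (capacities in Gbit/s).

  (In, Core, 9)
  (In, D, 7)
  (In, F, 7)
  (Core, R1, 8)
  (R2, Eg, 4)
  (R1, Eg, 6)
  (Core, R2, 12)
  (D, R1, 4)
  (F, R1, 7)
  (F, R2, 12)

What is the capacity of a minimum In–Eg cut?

Augment In→F→R2→Eg: bottleneck 4, flow now 4.
Augment In→F→R1→Eg: bottleneck 3, flow now 7.
Augment In→D→R1→Eg: bottleneck 3, flow now 10.
No augmenting path remains; maximum flow = 10.
By max-flow min-cut, the minimum cut capacity equals the max flow.
In the residual graph, reachable from In: {In, F, D, Core, R2, R1}.
Min-cut edges: R2→Eg (4), R1→Eg (6); capacity 4 + 6 = 10.

10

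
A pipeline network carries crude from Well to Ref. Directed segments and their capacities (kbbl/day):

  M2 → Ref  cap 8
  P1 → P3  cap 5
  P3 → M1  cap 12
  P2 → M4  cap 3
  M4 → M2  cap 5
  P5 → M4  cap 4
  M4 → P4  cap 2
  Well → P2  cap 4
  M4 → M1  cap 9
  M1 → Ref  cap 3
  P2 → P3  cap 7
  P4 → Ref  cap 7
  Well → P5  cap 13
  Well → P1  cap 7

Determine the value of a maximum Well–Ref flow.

10

Augment Well→P2→P3→M1→Ref: bottleneck 3, flow now 3.
Augment Well→P2→M4→M2→Ref: bottleneck 1, flow now 4.
Augment Well→P5→M4→M2→Ref: bottleneck 4, flow now 8.
Augment Well→P1→P3→P2→M4→P4→Ref: bottleneck 2, flow now 10. (uses reverse residual edge)
No augmenting path remains; maximum flow = 10.
In the residual graph, reachable from Well: {Well, P2, P5, P1, P3, M1}.
Min-cut edges: P2→M4 (3), P5→M4 (4), M1→Ref (3); capacity 3 + 4 + 3 = 10.
This cut is saturated, so no flow can exceed 10.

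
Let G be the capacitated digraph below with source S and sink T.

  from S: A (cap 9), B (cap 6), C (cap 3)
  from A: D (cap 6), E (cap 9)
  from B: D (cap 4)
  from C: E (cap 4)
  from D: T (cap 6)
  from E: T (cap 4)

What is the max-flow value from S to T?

10

Augment S→A→D→T: bottleneck 6, flow now 6.
Augment S→A→E→T: bottleneck 3, flow now 9.
Augment S→C→E→T: bottleneck 1, flow now 10.
No augmenting path remains; maximum flow = 10.
In the residual graph, reachable from S: {S, A, B, C, D, E}.
Min-cut edges: D→T (6), E→T (4); capacity 6 + 4 = 10.
This cut is saturated, so no flow can exceed 10.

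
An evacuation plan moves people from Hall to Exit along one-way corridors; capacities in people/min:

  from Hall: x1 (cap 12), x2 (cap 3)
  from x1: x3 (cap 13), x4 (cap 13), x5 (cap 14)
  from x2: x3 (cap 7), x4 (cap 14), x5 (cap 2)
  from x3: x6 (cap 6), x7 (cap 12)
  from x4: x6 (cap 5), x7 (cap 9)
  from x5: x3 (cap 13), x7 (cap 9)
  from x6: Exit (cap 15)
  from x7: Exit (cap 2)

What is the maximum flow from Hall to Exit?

13

Augment Hall→x1→x3→x6→Exit: bottleneck 6, flow now 6.
Augment Hall→x1→x3→x7→Exit: bottleneck 2, flow now 8.
Augment Hall→x1→x4→x6→Exit: bottleneck 4, flow now 12.
Augment Hall→x2→x4→x6→Exit: bottleneck 1, flow now 13.
No augmenting path remains; maximum flow = 13.
In the residual graph, reachable from Hall: {Hall, x1, x2, x3, x4, x5, x7}.
Min-cut edges: x3→x6 (6), x4→x6 (5), x7→Exit (2); capacity 6 + 5 + 2 = 13.
This cut is saturated, so no flow can exceed 13.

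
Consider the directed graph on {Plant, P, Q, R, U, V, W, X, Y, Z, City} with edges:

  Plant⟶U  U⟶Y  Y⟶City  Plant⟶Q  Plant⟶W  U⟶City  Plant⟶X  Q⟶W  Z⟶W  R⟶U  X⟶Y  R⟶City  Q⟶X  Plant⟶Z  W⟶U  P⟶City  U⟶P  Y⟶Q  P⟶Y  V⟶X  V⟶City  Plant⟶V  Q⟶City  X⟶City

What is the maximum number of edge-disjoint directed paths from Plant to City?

5

Assign every edge capacity 1; by Menger, the answer equals the max flow.
Path Plant→Q→City (+1); total 1.
Path Plant→U→City (+1); total 2.
Path Plant→V→City (+1); total 3.
Path Plant→X→City (+1); total 4.
Path Plant→W→U→P→City (+1); total 5.
No residual Plant→City path; max flow = 5.
Certifying cut of size 5: {Plant→Q, Plant→U, Plant→V, Plant→X, W→U}.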